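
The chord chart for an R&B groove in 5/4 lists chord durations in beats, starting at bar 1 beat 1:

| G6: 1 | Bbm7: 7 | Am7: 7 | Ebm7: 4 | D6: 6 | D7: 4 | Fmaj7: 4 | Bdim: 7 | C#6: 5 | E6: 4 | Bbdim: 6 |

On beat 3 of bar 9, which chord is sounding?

C#6

Beat 3 of bar 9 is beat (9−1)×5 + 3 = 43 overall.
Running totals: G6 ends at 1, Bbm7 ends at 8, Am7 ends at 15, Ebm7 ends at 19, D6 ends at 25, D7 ends at 29, Fmaj7 ends at 33, Bdim ends at 40, C#6 ends at 45.
Beat 43 falls within C#6.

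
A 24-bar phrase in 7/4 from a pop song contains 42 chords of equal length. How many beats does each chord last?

4 beats

24 bars × 7 beats/bar = 168 beats total.
168 beats ÷ 42 chords = 4 beats per chord.
(That is a whole note.)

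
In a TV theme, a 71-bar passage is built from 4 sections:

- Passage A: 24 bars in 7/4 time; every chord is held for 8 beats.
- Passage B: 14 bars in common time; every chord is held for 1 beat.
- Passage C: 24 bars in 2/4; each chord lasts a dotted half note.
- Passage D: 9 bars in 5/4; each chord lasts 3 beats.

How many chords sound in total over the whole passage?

A: 24 bars × 7 beats = 168 beats; 8 beats/chord → 21 chords.
B: 14 bars × 4 beats = 56 beats; 1 beat/chord → 56 chords.
C: 24 bars × 2 beats = 48 beats; 3 beats/chord → 16 chords.
D: 9 bars × 5 beats = 45 beats; 3 beats/chord → 15 chords.
Total: 21 + 56 + 16 + 15 = 108.

108 chords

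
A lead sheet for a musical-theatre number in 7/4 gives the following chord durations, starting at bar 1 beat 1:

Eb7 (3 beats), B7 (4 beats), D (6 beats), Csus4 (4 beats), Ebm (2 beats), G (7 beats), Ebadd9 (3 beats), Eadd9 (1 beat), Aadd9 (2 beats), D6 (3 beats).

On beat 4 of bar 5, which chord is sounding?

Aadd9

Beat 4 of bar 5 is beat (5−1)×7 + 4 = 32 overall.
Running totals: Eb7 ends at 3, B7 ends at 7, D ends at 13, Csus4 ends at 17, Ebm ends at 19, G ends at 26, Ebadd9 ends at 29, Eadd9 ends at 30, Aadd9 ends at 32.
Beat 32 falls within Aadd9.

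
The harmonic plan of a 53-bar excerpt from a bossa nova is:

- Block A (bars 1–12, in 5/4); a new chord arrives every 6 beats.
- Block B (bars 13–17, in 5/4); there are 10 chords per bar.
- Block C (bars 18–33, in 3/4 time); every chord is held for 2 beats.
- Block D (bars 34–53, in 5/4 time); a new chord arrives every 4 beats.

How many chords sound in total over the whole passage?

A: 12 bars × 5 beats = 60 beats; 6 beats/chord → 10 chords.
B: 5 bars × 5 beats = 25 beats; 0.5 beats/chord → 50 chords.
C: 16 bars × 3 beats = 48 beats; 2 beats/chord → 24 chords.
D: 20 bars × 5 beats = 100 beats; 4 beats/chord → 25 chords.
Total: 10 + 50 + 24 + 25 = 109.

109 chords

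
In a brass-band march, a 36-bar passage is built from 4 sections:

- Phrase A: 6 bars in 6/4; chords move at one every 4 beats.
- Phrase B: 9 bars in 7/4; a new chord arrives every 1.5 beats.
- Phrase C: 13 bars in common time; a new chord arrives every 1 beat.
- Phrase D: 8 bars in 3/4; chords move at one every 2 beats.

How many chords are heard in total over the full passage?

A: 6 bars × 6 beats = 36 beats; 4 beats/chord → 9 chords.
B: 9 bars × 7 beats = 63 beats; 1.5 beats/chord → 42 chords.
C: 13 bars × 4 beats = 52 beats; 1 beat/chord → 52 chords.
D: 8 bars × 3 beats = 24 beats; 2 beats/chord → 12 chords.
Total: 9 + 42 + 52 + 12 = 115.

115 chords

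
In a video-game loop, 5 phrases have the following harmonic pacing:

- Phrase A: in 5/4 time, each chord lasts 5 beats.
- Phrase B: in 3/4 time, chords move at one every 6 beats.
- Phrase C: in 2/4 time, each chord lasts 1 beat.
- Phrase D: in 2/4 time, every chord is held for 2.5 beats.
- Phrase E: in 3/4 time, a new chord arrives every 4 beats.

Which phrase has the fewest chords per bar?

A: each chord is 5 beats in 5/4, so 1 per bar.
B: each chord is 6 beats in 3/4, so 0.5 per bar.
C: each chord is 1 beat in 2/4, so 2 per bar.
D: each chord is 2.5 beats in 2/4, so 0.8 per bar.
E: each chord is 4 beats in 3/4, so 0.75 per bar.
Slowest is B at 0.5 chords/bar.

Phrase B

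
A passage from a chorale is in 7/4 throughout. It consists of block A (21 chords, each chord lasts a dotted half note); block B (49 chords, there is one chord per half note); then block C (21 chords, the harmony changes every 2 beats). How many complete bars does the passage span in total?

A: 21 × 3 = 63 beats = 9 bars.
B: 49 × 2 = 98 beats = 14 bars.
C: 21 × 2 = 42 beats = 6 bars.
Total: 9 + 14 + 6 = 29 bars.

29 bars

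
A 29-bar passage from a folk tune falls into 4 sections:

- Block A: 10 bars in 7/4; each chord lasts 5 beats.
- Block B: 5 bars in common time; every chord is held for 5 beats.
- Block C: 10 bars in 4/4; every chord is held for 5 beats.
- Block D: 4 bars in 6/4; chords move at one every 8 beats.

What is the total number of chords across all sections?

29 chords

A: 10 bars × 7 beats = 70 beats; 5 beats/chord → 14 chords.
B: 5 bars × 4 beats = 20 beats; 5 beats/chord → 4 chords.
C: 10 bars × 4 beats = 40 beats; 5 beats/chord → 8 chords.
D: 4 bars × 6 beats = 24 beats; 8 beats/chord → 3 chords.
Total: 14 + 4 + 8 + 3 = 29.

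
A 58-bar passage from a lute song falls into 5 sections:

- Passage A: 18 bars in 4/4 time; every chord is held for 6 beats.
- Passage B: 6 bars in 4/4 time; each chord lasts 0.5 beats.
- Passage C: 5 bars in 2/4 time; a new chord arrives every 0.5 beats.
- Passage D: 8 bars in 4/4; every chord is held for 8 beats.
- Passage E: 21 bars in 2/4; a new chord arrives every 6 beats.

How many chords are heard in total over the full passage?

A has 72 beats and chords last 6 each, so 12 chords.
B has 24 beats and chords last 0.5 each, so 48 chords.
C has 10 beats and chords last 0.5 each, so 20 chords.
D has 32 beats and chords last 8 each, so 4 chords.
E has 42 beats and chords last 6 each, so 7 chords.
Total: 12 + 48 + 20 + 4 + 7 = 91.

91 chords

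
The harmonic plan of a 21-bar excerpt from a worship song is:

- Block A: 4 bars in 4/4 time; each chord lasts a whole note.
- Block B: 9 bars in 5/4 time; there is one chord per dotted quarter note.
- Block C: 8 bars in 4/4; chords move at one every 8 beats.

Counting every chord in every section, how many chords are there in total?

38 chords

A: 4·4 = 16 beats, 16/4 = 4 chords.
B: 9·5 = 45 beats, 45/1.5 = 30 chords.
C: 8·4 = 32 beats, 32/8 = 4 chords.
Total: 4 + 30 + 4 = 38.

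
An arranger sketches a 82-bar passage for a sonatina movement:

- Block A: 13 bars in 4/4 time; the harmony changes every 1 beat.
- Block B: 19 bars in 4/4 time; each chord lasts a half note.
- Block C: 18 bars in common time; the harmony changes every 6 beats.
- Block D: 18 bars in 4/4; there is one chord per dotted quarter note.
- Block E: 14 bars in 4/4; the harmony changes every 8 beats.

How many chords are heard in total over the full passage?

157 chords

A: 13·4 = 52 beats, 52/1 = 52 chords.
B: 19·4 = 76 beats, 76/2 = 38 chords.
C: 18·4 = 72 beats, 72/6 = 12 chords.
D: 18·4 = 72 beats, 72/1.5 = 48 chords.
E: 14·4 = 56 beats, 56/8 = 7 chords.
Total: 52 + 38 + 12 + 48 + 7 = 157.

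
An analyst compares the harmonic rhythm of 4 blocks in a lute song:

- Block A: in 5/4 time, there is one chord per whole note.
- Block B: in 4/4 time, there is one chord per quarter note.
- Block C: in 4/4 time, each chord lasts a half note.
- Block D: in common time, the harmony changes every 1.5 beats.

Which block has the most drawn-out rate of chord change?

A: 5 beats/bar ÷ 4 beats/chord = 1.25 chords/bar.
B: 4 beats/bar ÷ 1 beat/chord = 4 chords/bar.
C: 4 beats/bar ÷ 2 beats/chord = 2 chords/bar.
D: 4 beats/bar ÷ 1.5 beats/chord = 8/3 chords/bar.
Slowest is A at 1.25 chords/bar.

Block A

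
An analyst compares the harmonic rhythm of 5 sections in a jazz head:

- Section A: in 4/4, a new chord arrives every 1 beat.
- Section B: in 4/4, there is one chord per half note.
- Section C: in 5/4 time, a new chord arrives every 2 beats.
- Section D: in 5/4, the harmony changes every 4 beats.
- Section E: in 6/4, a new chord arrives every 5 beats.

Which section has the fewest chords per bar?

A: 4 beats/bar ÷ 1 beat/chord = 4 chords/bar.
B: 4 beats/bar ÷ 2 beats/chord = 2 chords/bar.
C: 5 beats/bar ÷ 2 beats/chord = 2.5 chords/bar.
D: 5 beats/bar ÷ 4 beats/chord = 1.25 chords/bar.
E: 6 beats/bar ÷ 5 beats/chord = 1.2 chords/bar.
Slowest is E at 1.2 chords/bar.

Section E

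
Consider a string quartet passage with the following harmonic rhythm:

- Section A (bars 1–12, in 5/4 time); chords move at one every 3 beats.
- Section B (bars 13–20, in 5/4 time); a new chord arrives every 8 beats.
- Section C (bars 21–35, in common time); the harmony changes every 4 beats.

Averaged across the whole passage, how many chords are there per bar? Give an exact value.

A: 12 × 5 = 60 beats ÷ 3 = 20 chords.
B: 8 × 5 = 40 beats ÷ 8 = 5 chords.
C: 15 × 4 = 60 beats ÷ 4 = 15 chords.
Overall: 40 chords over 35 bars → 40/35 = 8/7 chords per bar.

8/7 chords per bar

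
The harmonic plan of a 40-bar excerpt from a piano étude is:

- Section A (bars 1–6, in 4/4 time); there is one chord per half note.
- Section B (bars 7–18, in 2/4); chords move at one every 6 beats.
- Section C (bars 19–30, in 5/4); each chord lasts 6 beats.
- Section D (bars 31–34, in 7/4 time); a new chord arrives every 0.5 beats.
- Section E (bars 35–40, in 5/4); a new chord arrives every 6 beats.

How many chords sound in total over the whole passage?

A: 6·4 = 24 beats, 24/2 = 12 chords.
B: 12·2 = 24 beats, 24/6 = 4 chords.
C: 12·5 = 60 beats, 60/6 = 10 chords.
D: 4·7 = 28 beats, 28/0.5 = 56 chords.
E: 6·5 = 30 beats, 30/6 = 5 chords.
Total: 12 + 4 + 10 + 56 + 5 = 87.

87 chords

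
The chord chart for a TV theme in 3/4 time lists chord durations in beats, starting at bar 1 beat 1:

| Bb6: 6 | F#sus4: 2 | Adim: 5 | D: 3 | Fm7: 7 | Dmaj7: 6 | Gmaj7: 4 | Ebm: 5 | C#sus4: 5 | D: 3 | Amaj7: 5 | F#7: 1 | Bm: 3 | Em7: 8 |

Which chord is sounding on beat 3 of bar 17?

Beat 3 of bar 17 is beat (17−1)×3 + 3 = 51 overall.
Running totals: Bb6 ends at 6, F#sus4 ends at 8, Adim ends at 13, D ends at 16, Fm7 ends at 23, Dmaj7 ends at 29, Gmaj7 ends at 33, Ebm ends at 38, C#sus4 ends at 43, D ends at 46, Amaj7 ends at 51.
Beat 51 falls within Amaj7.

Amaj7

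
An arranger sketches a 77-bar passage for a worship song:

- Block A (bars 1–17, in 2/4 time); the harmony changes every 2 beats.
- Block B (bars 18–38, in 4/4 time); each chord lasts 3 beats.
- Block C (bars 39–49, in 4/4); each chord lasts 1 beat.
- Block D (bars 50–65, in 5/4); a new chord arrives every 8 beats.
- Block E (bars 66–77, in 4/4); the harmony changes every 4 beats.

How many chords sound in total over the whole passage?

A: 17 bars × 2 beats = 34 beats; 2 beats/chord → 17 chords.
B: 21 bars × 4 beats = 84 beats; 3 beats/chord → 28 chords.
C: 11 bars × 4 beats = 44 beats; 1 beat/chord → 44 chords.
D: 16 bars × 5 beats = 80 beats; 8 beats/chord → 10 chords.
E: 12 bars × 4 beats = 48 beats; 4 beats/chord → 12 chords.
Total: 17 + 28 + 44 + 10 + 12 = 111.

111 chords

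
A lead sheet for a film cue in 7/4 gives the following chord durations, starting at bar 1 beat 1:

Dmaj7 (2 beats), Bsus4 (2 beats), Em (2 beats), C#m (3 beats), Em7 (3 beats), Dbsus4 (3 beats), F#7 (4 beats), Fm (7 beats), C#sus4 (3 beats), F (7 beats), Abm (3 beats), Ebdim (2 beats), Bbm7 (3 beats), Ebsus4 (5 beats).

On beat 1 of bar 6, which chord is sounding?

Beat 1 of bar 6 is beat (6−1)×7 + 1 = 36 overall.
Running totals: Dmaj7 ends at 2, Bsus4 ends at 4, Em ends at 6, C#m ends at 9, Em7 ends at 12, Dbsus4 ends at 15, F#7 ends at 19, Fm ends at 26, C#sus4 ends at 29, F ends at 36.
Beat 36 falls within F.

F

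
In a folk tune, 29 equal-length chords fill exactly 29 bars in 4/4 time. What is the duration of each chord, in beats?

29 bars × 4 beats/bar = 116 beats total.
116 beats ÷ 29 chords = 4 beats per chord.
(That is a whole note.)

4 beats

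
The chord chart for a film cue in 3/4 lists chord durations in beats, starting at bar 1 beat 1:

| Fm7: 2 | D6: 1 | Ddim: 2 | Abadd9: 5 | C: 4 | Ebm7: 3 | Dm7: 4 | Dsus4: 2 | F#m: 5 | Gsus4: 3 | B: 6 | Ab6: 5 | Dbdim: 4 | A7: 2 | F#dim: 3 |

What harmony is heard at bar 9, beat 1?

F#m

Beat 1 of bar 9 is beat (9−1)×3 + 1 = 25 overall.
Running totals: Fm7 ends at 2, D6 ends at 3, Ddim ends at 5, Abadd9 ends at 10, C ends at 14, Ebm7 ends at 17, Dm7 ends at 21, Dsus4 ends at 23, F#m ends at 28.
Beat 25 falls within F#m.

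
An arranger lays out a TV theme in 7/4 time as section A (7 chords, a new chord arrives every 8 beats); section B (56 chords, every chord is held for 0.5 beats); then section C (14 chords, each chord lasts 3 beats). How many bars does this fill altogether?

18 bars

A: 7 × 8 = 56 beats = 8 bars.
B: 56 × 0.5 = 28 beats = 4 bars.
C: 14 × 3 = 42 beats = 6 bars.
Total: 8 + 4 + 6 = 18 bars.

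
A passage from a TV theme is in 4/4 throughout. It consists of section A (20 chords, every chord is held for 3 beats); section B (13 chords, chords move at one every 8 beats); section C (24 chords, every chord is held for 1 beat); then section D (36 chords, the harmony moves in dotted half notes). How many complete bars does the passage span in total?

A: 20 × 3 = 60 beats = 15 bars.
B: 13 × 8 = 104 beats = 26 bars.
C: 24 × 1 = 24 beats = 6 bars.
D: 36 × 3 = 108 beats = 27 bars.
Total: 15 + 26 + 6 + 27 = 74 bars.

74 bars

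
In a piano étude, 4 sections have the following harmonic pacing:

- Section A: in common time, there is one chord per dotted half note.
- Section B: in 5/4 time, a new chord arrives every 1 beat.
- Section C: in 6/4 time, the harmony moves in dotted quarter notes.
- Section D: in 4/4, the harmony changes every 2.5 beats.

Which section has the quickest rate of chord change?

Section B

A: 4/3 = 4/3 chords/bar.
B: 5/1 = 5 chords/bar.
C: 6/1.5 = 4 chords/bar.
D: 4/2.5 = 1.6 chords/bar.
Fastest is B at 5 chords/bar.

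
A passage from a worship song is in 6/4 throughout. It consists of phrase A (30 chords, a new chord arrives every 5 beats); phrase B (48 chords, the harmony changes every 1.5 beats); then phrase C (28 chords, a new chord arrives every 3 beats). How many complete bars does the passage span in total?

51 bars

A: 30 × 5 = 150 beats = 25 bars.
B: 48 × 1.5 = 72 beats = 12 bars.
C: 28 × 3 = 84 beats = 14 bars.
Total: 25 + 12 + 14 = 51 bars.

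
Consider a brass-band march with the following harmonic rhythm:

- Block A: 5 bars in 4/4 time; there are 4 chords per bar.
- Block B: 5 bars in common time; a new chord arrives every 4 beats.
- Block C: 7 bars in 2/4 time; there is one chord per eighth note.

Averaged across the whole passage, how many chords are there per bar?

53/17 chords per bar

A: 5 × 4 = 20 beats ÷ 1 = 20 chords.
B: 5 × 4 = 20 beats ÷ 4 = 5 chords.
C: 7 × 2 = 14 beats ÷ 0.5 = 28 chords.
Overall: 53 chords over 17 bars → 53/17 = 53/17 chords per bar.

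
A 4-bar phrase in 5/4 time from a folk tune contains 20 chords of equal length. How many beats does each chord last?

1 beat

4 bars × 5 beats/bar = 20 beats total.
20 beats ÷ 20 chords = 1 beats per chord.
(That is a quarter note.)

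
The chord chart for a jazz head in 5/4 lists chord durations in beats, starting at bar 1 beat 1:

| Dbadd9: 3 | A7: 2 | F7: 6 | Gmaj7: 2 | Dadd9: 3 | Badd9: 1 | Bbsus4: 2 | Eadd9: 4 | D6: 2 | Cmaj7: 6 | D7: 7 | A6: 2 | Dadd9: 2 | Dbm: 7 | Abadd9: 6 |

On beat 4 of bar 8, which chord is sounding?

Beat 4 of bar 8 is beat (8−1)×5 + 4 = 39 overall.
Running totals: Dbadd9 ends at 3, A7 ends at 5, F7 ends at 11, Gmaj7 ends at 13, Dadd9 ends at 16, Badd9 ends at 17, Bbsus4 ends at 19, Eadd9 ends at 23, D6 ends at 25, Cmaj7 ends at 31, D7 ends at 38, A6 ends at 40.
Beat 39 falls within A6.

A6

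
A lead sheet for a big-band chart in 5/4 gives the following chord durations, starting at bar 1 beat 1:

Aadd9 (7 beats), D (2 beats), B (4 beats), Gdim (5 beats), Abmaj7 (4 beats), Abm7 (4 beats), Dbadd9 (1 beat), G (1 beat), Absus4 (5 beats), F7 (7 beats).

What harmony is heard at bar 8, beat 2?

Beat 2 of bar 8 is beat (8−1)×5 + 2 = 37 overall.
Running totals: Aadd9 ends at 7, D ends at 9, B ends at 13, Gdim ends at 18, Abmaj7 ends at 22, Abm7 ends at 26, Dbadd9 ends at 27, G ends at 28, Absus4 ends at 33, F7 ends at 40.
Beat 37 falls within F7.

F7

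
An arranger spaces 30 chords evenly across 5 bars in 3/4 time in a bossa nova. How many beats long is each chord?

0.5 beats

5 bars × 3 beats/bar = 15 beats total.
15 beats ÷ 30 chords = 0.5 beats per chord.
(That is an eighth note.)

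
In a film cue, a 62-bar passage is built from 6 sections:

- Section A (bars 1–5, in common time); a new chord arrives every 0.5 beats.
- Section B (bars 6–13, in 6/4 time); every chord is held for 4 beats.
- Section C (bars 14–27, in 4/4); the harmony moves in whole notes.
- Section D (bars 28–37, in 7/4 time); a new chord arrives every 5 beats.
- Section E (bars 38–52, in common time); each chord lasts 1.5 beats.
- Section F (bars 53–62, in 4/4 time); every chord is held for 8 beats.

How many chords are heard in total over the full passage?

125 chords

A: 5·4 = 20 beats, 20/0.5 = 40 chords.
B: 8·6 = 48 beats, 48/4 = 12 chords.
C: 14·4 = 56 beats, 56/4 = 14 chords.
D: 10·7 = 70 beats, 70/5 = 14 chords.
E: 15·4 = 60 beats, 60/1.5 = 40 chords.
F: 10·4 = 40 beats, 40/8 = 5 chords.
Total: 40 + 12 + 14 + 14 + 40 + 5 = 125.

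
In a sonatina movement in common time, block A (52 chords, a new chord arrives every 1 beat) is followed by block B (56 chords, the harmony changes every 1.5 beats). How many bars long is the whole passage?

34 bars

A: 52 × 1 = 52 beats = 13 bars.
B: 56 × 1.5 = 84 beats = 21 bars.
Total: 13 + 21 = 34 bars.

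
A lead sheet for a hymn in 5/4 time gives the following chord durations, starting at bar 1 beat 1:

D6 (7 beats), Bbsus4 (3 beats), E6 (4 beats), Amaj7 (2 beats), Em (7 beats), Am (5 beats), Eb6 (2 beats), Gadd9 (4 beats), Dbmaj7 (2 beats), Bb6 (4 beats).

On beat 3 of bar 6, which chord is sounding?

Beat 3 of bar 6 is beat (6−1)×5 + 3 = 28 overall.
Running totals: D6 ends at 7, Bbsus4 ends at 10, E6 ends at 14, Amaj7 ends at 16, Em ends at 23, Am ends at 28.
Beat 28 falls within Am.

Am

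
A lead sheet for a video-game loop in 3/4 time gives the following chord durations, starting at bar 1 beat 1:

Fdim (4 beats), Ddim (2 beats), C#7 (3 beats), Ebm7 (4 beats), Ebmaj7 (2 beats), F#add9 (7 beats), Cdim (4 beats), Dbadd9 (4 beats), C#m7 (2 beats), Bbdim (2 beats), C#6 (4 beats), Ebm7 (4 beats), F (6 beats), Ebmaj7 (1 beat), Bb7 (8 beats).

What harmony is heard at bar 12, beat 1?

Beat 1 of bar 12 is beat (12−1)×3 + 1 = 34 overall.
Running totals: Fdim ends at 4, Ddim ends at 6, C#7 ends at 9, Ebm7 ends at 13, Ebmaj7 ends at 15, F#add9 ends at 22, Cdim ends at 26, Dbadd9 ends at 30, C#m7 ends at 32, Bbdim ends at 34.
Beat 34 falls within Bbdim.

Bbdim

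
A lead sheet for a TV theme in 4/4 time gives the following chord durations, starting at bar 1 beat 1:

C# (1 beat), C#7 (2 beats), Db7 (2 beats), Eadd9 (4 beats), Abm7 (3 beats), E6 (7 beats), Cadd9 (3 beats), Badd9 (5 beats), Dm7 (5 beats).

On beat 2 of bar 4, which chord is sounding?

Beat 2 of bar 4 is beat (4−1)×4 + 2 = 14 overall.
Running totals: C# ends at 1, C#7 ends at 3, Db7 ends at 5, Eadd9 ends at 9, Abm7 ends at 12, E6 ends at 19.
Beat 14 falls within E6.

E6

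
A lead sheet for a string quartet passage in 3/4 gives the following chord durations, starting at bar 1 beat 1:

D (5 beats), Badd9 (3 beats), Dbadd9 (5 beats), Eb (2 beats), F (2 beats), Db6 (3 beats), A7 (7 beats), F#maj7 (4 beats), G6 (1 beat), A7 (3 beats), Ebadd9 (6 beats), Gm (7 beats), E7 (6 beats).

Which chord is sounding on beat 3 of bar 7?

Beat 3 of bar 7 is beat (7−1)×3 + 3 = 21 overall.
Running totals: D ends at 5, Badd9 ends at 8, Dbadd9 ends at 13, Eb ends at 15, F ends at 17, Db6 ends at 20, A7 ends at 27.
Beat 21 falls within A7.

A7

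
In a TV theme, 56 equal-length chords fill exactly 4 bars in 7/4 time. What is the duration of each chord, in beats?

4 bars × 7 beats/bar = 28 beats total.
28 beats ÷ 56 chords = 0.5 beats per chord.
(That is an eighth note.)

0.5 beats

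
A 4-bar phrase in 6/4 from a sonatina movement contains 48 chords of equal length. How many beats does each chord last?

0.5 beats

4 bars × 6 beats/bar = 24 beats total.
24 beats ÷ 48 chords = 0.5 beats per chord.
(That is an eighth note.)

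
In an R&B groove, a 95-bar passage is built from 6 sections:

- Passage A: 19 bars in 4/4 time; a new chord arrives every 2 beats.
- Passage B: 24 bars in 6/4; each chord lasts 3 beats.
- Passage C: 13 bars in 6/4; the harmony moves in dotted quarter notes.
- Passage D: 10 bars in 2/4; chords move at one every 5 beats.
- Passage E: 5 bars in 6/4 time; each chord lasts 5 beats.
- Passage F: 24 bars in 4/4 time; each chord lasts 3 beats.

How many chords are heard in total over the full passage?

180 chords

A has 76 beats and chords last 2 each, so 38 chords.
B has 144 beats and chords last 3 each, so 48 chords.
C has 78 beats and chords last 1.5 each, so 52 chords.
D has 20 beats and chords last 5 each, so 4 chords.
E has 30 beats and chords last 5 each, so 6 chords.
F has 96 beats and chords last 3 each, so 32 chords.
Total: 38 + 48 + 52 + 4 + 6 + 32 = 180.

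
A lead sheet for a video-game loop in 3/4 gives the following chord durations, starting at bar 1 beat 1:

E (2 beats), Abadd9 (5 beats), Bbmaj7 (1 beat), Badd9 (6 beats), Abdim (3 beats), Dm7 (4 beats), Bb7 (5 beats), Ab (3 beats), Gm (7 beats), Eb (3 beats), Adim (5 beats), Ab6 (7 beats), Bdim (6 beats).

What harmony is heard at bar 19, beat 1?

Beat 1 of bar 19 is beat (19−1)×3 + 1 = 55 overall.
Running totals: E ends at 2, Abadd9 ends at 7, Bbmaj7 ends at 8, Badd9 ends at 14, Abdim ends at 17, Dm7 ends at 21, Bb7 ends at 26, Ab ends at 29, Gm ends at 36, Eb ends at 39, Adim ends at 44, Ab6 ends at 51, Bdim ends at 57.
Beat 55 falls within Bdim.

Bdim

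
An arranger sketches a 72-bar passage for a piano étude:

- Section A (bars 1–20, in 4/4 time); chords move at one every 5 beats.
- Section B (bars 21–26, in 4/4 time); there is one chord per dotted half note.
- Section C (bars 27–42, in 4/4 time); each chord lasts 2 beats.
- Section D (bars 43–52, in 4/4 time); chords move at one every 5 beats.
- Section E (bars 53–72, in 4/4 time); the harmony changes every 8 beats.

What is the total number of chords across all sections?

74 chords

A: 20 bars × 4 beats = 80 beats; 5 beats/chord → 16 chords.
B: 6 bars × 4 beats = 24 beats; 3 beats/chord → 8 chords.
C: 16 bars × 4 beats = 64 beats; 2 beats/chord → 32 chords.
D: 10 bars × 4 beats = 40 beats; 5 beats/chord → 8 chords.
E: 20 bars × 4 beats = 80 beats; 8 beats/chord → 10 chords.
Total: 16 + 8 + 32 + 8 + 10 = 74.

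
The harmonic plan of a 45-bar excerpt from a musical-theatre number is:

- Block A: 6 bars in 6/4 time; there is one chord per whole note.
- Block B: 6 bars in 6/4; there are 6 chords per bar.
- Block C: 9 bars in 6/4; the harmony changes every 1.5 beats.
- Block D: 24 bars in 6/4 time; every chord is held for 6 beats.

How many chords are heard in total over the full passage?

105 chords

A has 36 beats and chords last 4 each, so 9 chords.
B has 36 beats and chords last 1 each, so 36 chords.
C has 54 beats and chords last 1.5 each, so 36 chords.
D has 144 beats and chords last 6 each, so 24 chords.
Total: 9 + 36 + 36 + 24 = 105.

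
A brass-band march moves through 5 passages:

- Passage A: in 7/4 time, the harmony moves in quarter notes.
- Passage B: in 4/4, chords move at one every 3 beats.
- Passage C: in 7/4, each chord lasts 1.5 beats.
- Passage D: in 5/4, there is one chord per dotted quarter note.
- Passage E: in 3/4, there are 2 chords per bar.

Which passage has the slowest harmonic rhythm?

Passage B

A: 7 beats/bar ÷ 1 beat/chord = 7 chords/bar.
B: 4 beats/bar ÷ 3 beats/chord = 4/3 chords/bar.
C: 7 beats/bar ÷ 1.5 beats/chord = 14/3 chords/bar.
D: 5 beats/bar ÷ 1.5 beats/chord = 10/3 chords/bar.
E: 3 beats/bar ÷ 1.5 beats/chord = 2 chords/bar.
Slowest is B at 4/3 chords/bar.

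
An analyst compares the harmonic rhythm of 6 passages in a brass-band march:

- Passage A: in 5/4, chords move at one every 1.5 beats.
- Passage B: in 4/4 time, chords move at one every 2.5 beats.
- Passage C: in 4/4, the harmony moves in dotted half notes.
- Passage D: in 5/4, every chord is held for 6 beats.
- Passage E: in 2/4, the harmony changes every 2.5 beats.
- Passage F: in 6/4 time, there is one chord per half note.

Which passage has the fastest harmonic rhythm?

Passage A

A: each chord is 1.5 beats in 5/4, so 10/3 per bar.
B: each chord is 2.5 beats in 4/4, so 1.6 per bar.
C: each chord is 3 beats in 4/4, so 4/3 per bar.
D: each chord is 6 beats in 5/4, so 5/6 per bar.
E: each chord is 2.5 beats in 2/4, so 0.8 per bar.
F: each chord is 2 beats in 6/4, so 3 per bar.
Fastest is A at 10/3 chords/bar.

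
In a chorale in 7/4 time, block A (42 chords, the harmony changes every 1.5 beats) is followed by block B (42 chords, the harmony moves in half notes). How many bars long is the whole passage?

A: 42 × 1.5 = 63 beats = 9 bars.
B: 42 × 2 = 84 beats = 12 bars.
Total: 9 + 12 = 21 bars.

21 bars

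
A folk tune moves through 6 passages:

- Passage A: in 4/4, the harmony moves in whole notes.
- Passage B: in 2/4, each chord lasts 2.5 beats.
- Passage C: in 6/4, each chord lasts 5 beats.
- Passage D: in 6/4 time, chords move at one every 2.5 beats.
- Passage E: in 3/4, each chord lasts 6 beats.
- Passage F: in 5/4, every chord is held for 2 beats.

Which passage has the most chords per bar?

Passage F

A: 4 beats/bar ÷ 4 beats/chord = 1 chord/bar.
B: 2 beats/bar ÷ 2.5 beats/chord = 0.8 chords/bar.
C: 6 beats/bar ÷ 5 beats/chord = 1.2 chords/bar.
D: 6 beats/bar ÷ 2.5 beats/chord = 2.4 chords/bar.
E: 3 beats/bar ÷ 6 beats/chord = 0.5 chords/bar.
F: 5 beats/bar ÷ 2 beats/chord = 2.5 chords/bar.
Fastest is F at 2.5 chords/bar.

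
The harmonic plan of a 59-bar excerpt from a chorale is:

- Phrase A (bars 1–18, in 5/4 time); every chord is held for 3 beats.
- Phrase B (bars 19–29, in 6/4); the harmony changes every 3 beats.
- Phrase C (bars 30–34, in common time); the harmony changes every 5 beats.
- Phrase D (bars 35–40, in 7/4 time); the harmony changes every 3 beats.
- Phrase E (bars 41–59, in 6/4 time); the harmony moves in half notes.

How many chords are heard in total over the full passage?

A: 18·5 = 90 beats, 90/3 = 30 chords.
B: 11·6 = 66 beats, 66/3 = 22 chords.
C: 5·4 = 20 beats, 20/5 = 4 chords.
D: 6·7 = 42 beats, 42/3 = 14 chords.
E: 19·6 = 114 beats, 114/2 = 57 chords.
Total: 30 + 22 + 4 + 14 + 57 = 127.

127 chords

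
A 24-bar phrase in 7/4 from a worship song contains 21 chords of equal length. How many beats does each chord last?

24 bars × 7 beats/bar = 168 beats total.
168 beats ÷ 21 chords = 8 beats per chord.

8 beats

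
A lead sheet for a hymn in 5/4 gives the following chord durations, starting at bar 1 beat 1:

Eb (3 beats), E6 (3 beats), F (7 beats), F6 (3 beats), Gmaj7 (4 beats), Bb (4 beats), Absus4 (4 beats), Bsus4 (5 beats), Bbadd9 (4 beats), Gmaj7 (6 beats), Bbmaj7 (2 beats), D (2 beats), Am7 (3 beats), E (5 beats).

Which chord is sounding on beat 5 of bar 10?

Beat 5 of bar 10 is beat (10−1)×5 + 5 = 50 overall.
Running totals: Eb ends at 3, E6 ends at 6, F ends at 13, F6 ends at 16, Gmaj7 ends at 20, Bb ends at 24, Absus4 ends at 28, Bsus4 ends at 33, Bbadd9 ends at 37, Gmaj7 ends at 43, Bbmaj7 ends at 45, D ends at 47, Am7 ends at 50.
Beat 50 falls within Am7.

Am7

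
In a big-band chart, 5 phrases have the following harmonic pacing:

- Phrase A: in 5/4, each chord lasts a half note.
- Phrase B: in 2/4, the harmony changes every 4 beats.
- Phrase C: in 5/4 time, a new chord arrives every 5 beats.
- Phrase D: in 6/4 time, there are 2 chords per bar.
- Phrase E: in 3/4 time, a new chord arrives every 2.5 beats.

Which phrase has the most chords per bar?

Phrase A

A: 5/2 = 2.5 chords/bar.
B: 2/4 = 0.5 chords/bar.
C: 5/5 = 1 chord/bar.
D: 6/3 = 2 chords/bar.
E: 3/2.5 = 1.2 chords/bar.
Fastest is A at 2.5 chords/bar.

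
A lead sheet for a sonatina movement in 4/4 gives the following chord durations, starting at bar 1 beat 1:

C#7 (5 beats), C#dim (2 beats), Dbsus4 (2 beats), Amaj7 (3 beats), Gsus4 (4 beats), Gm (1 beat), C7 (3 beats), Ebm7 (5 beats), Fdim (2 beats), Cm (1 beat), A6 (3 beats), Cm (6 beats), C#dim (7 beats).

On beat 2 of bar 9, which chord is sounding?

Beat 2 of bar 9 is beat (9−1)×4 + 2 = 34 overall.
Running totals: C#7 ends at 5, C#dim ends at 7, Dbsus4 ends at 9, Amaj7 ends at 12, Gsus4 ends at 16, Gm ends at 17, C7 ends at 20, Ebm7 ends at 25, Fdim ends at 27, Cm ends at 28, A6 ends at 31, Cm ends at 37.
Beat 34 falls within Cm.

Cm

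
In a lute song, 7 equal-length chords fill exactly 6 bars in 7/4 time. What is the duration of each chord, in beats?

6 beats

6 bars × 7 beats/bar = 42 beats total.
42 beats ÷ 7 chords = 6 beats per chord.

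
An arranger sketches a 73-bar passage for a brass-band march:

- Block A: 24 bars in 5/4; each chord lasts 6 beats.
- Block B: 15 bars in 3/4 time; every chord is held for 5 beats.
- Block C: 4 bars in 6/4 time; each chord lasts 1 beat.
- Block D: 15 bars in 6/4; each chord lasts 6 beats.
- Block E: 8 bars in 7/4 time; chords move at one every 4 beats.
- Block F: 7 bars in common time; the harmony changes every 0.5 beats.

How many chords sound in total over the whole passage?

A: 24 bars × 5 beats = 120 beats; 6 beats/chord → 20 chords.
B: 15 bars × 3 beats = 45 beats; 5 beats/chord → 9 chords.
C: 4 bars × 6 beats = 24 beats; 1 beat/chord → 24 chords.
D: 15 bars × 6 beats = 90 beats; 6 beats/chord → 15 chords.
E: 8 bars × 7 beats = 56 beats; 4 beats/chord → 14 chords.
F: 7 bars × 4 beats = 28 beats; 0.5 beats/chord → 56 chords.
Total: 20 + 9 + 24 + 15 + 14 + 56 = 138.

138 chords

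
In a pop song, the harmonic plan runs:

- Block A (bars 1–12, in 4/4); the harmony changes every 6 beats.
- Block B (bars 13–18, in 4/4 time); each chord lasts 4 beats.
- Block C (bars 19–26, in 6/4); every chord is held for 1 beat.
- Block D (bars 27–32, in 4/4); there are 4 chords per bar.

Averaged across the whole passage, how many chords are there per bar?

43/16 chords per bar

A: 12 bars of 4 beats is 48 beats; at 6 beats each that's 8 chords.
B: 6 bars of 4 beats is 24 beats; at 4 beats each that's 6 chords.
C: 8 bars of 6 beats is 48 beats; at 1 beat each that's 48 chords.
D: 6 bars of 4 beats is 24 beats; at 1 beat each that's 24 chords.
Overall: 86 chords over 32 bars → 86/32 = 43/16 chords per bar.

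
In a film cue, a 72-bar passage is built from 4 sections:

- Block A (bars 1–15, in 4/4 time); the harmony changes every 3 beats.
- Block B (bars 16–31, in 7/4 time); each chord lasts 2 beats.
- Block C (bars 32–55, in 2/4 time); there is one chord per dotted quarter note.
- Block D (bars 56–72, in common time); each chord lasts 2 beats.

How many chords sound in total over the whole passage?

A has 60 beats and chords last 3 each, so 20 chords.
B has 112 beats and chords last 2 each, so 56 chords.
C has 48 beats and chords last 1.5 each, so 32 chords.
D has 68 beats and chords last 2 each, so 34 chords.
Total: 20 + 56 + 32 + 34 = 142.

142 chords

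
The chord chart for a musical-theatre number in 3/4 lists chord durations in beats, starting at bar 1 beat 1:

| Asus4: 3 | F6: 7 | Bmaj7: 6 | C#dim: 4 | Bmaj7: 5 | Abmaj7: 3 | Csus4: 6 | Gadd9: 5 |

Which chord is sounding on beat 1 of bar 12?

Csus4

Beat 1 of bar 12 is beat (12−1)×3 + 1 = 34 overall.
Running totals: Asus4 ends at 3, F6 ends at 10, Bmaj7 ends at 16, C#dim ends at 20, Bmaj7 ends at 25, Abmaj7 ends at 28, Csus4 ends at 34.
Beat 34 falls within Csus4.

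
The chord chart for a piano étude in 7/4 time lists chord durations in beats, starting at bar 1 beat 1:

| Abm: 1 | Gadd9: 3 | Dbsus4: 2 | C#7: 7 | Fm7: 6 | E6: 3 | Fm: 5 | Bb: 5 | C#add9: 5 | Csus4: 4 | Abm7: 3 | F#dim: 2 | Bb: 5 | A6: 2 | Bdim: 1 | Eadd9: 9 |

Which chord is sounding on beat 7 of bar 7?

Beat 7 of bar 7 is beat (7−1)×7 + 7 = 49 overall.
Running totals: Abm ends at 1, Gadd9 ends at 4, Dbsus4 ends at 6, C#7 ends at 13, Fm7 ends at 19, E6 ends at 22, Fm ends at 27, Bb ends at 32, C#add9 ends at 37, Csus4 ends at 41, Abm7 ends at 44, F#dim ends at 46, Bb ends at 51.
Beat 49 falls within Bb.

Bb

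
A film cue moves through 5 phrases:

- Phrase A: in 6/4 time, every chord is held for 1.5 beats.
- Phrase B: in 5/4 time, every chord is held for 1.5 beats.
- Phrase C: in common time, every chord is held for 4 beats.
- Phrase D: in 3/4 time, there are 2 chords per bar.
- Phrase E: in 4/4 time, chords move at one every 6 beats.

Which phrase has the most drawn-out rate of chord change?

Phrase E

A: each chord is 1.5 beats in 6/4, so 4 per bar.
B: each chord is 1.5 beats in 5/4, so 10/3 per bar.
C: each chord is 4 beats in 4/4, so 1 per bar.
D: each chord is 1.5 beats in 3/4, so 2 per bar.
E: each chord is 6 beats in 4/4, so 2/3 per bar.
Slowest is E at 2/3 chords/bar.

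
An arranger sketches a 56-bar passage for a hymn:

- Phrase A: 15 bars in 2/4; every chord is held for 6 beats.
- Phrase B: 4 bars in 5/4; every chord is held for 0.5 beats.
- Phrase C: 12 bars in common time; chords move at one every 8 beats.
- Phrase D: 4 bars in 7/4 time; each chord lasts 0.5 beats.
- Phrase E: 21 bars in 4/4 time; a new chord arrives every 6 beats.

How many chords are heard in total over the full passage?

A has 30 beats and chords last 6 each, so 5 chords.
B has 20 beats and chords last 0.5 each, so 40 chords.
C has 48 beats and chords last 8 each, so 6 chords.
D has 28 beats and chords last 0.5 each, so 56 chords.
E has 84 beats and chords last 6 each, so 14 chords.
Total: 5 + 40 + 6 + 56 + 14 = 121.

121 chords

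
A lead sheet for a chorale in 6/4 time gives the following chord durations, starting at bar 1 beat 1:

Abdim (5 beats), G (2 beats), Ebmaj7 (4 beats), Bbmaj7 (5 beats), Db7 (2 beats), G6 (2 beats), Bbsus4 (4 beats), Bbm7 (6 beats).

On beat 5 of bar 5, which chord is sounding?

Bbm7

Beat 5 of bar 5 is beat (5−1)×6 + 5 = 29 overall.
Running totals: Abdim ends at 5, G ends at 7, Ebmaj7 ends at 11, Bbmaj7 ends at 16, Db7 ends at 18, G6 ends at 20, Bbsus4 ends at 24, Bbm7 ends at 30.
Beat 29 falls within Bbm7.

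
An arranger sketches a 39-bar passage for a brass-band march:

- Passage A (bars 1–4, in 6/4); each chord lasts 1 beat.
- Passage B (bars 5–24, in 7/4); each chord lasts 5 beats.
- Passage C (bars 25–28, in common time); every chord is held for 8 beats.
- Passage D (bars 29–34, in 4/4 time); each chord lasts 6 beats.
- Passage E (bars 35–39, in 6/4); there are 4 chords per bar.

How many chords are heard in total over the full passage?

78 chords

A has 24 beats and chords last 1 each, so 24 chords.
B has 140 beats and chords last 5 each, so 28 chords.
C has 16 beats and chords last 8 each, so 2 chords.
D has 24 beats and chords last 6 each, so 4 chords.
E has 30 beats and chords last 1.5 each, so 20 chords.
Total: 24 + 28 + 2 + 4 + 20 = 78.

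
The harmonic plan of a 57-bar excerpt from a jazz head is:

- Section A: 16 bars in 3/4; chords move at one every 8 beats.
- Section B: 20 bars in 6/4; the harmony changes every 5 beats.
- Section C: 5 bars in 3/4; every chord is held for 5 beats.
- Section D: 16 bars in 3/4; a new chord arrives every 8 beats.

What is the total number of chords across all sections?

39 chords

A: 16 bars × 3 beats = 48 beats; 8 beats/chord → 6 chords.
B: 20 bars × 6 beats = 120 beats; 5 beats/chord → 24 chords.
C: 5 bars × 3 beats = 15 beats; 5 beats/chord → 3 chords.
D: 16 bars × 3 beats = 48 beats; 8 beats/chord → 6 chords.
Total: 6 + 24 + 3 + 6 = 39.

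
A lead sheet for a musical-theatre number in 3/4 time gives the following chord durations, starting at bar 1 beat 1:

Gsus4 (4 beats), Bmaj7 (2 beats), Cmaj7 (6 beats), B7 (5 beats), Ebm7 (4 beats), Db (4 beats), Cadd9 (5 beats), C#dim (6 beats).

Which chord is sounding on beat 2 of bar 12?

Beat 2 of bar 12 is beat (12−1)×3 + 2 = 35 overall.
Running totals: Gsus4 ends at 4, Bmaj7 ends at 6, Cmaj7 ends at 12, B7 ends at 17, Ebm7 ends at 21, Db ends at 25, Cadd9 ends at 30, C#dim ends at 36.
Beat 35 falls within C#dim.

C#dim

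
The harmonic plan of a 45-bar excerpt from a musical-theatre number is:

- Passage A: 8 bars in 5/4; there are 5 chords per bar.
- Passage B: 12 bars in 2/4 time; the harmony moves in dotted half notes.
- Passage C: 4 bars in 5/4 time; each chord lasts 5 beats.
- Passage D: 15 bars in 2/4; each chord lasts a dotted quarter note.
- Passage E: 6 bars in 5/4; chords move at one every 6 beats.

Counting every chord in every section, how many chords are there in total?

A has 40 beats and chords last 1 each, so 40 chords.
B has 24 beats and chords last 3 each, so 8 chords.
C has 20 beats and chords last 5 each, so 4 chords.
D has 30 beats and chords last 1.5 each, so 20 chords.
E has 30 beats and chords last 6 each, so 5 chords.
Total: 40 + 8 + 4 + 20 + 5 = 77.

77 chords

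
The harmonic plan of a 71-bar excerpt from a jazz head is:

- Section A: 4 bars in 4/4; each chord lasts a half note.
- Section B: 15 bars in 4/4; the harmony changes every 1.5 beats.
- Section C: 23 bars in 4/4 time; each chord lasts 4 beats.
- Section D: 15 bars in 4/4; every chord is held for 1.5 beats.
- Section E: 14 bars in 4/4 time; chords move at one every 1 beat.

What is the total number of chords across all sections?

167 chords

A has 16 beats and chords last 2 each, so 8 chords.
B has 60 beats and chords last 1.5 each, so 40 chords.
C has 92 beats and chords last 4 each, so 23 chords.
D has 60 beats and chords last 1.5 each, so 40 chords.
E has 56 beats and chords last 1 each, so 56 chords.
Total: 8 + 40 + 23 + 40 + 56 = 167.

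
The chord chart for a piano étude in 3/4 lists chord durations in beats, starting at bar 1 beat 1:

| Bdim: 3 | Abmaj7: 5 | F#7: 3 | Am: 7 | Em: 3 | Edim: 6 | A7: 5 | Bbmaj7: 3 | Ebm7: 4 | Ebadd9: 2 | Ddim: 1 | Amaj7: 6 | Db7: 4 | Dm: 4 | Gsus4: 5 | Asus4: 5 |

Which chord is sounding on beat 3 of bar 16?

Amaj7

Beat 3 of bar 16 is beat (16−1)×3 + 3 = 48 overall.
Running totals: Bdim ends at 3, Abmaj7 ends at 8, F#7 ends at 11, Am ends at 18, Em ends at 21, Edim ends at 27, A7 ends at 32, Bbmaj7 ends at 35, Ebm7 ends at 39, Ebadd9 ends at 41, Ddim ends at 42, Amaj7 ends at 48.
Beat 48 falls within Amaj7.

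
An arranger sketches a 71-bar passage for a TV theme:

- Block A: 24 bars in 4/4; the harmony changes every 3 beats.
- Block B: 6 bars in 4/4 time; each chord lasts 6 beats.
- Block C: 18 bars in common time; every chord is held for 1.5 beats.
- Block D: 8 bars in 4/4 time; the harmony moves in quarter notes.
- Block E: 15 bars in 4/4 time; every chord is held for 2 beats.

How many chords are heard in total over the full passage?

A has 96 beats and chords last 3 each, so 32 chords.
B has 24 beats and chords last 6 each, so 4 chords.
C has 72 beats and chords last 1.5 each, so 48 chords.
D has 32 beats and chords last 1 each, so 32 chords.
E has 60 beats and chords last 2 each, so 30 chords.
Total: 32 + 4 + 48 + 32 + 30 = 146.

146 chords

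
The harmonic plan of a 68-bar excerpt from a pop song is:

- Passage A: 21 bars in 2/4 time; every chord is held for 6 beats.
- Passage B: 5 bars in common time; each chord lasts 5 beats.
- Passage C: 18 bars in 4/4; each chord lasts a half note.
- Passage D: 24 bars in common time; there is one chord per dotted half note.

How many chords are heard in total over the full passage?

A: 21·2 = 42 beats, 42/6 = 7 chords.
B: 5·4 = 20 beats, 20/5 = 4 chords.
C: 18·4 = 72 beats, 72/2 = 36 chords.
D: 24·4 = 96 beats, 96/3 = 32 chords.
Total: 7 + 4 + 36 + 32 = 79.

79 chords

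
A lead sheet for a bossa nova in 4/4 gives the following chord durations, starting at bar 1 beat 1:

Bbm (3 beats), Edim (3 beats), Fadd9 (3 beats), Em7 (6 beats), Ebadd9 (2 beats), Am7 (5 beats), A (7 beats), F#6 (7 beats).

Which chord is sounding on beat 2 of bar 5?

Beat 2 of bar 5 is beat (5−1)×4 + 2 = 18 overall.
Running totals: Bbm ends at 3, Edim ends at 6, Fadd9 ends at 9, Em7 ends at 15, Ebadd9 ends at 17, Am7 ends at 22.
Beat 18 falls within Am7.

Am7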